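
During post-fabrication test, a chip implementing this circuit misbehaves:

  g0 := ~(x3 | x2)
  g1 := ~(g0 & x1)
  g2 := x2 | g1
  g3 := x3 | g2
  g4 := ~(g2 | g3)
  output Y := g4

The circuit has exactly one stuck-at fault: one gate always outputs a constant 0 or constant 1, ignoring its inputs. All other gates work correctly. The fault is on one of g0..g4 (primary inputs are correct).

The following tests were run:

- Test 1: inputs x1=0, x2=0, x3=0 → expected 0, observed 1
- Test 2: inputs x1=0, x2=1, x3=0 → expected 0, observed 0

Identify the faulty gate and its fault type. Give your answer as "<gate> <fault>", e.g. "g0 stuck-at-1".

Fault-free values for test 1 (x1=0, x2=0, x3=0): g0=1, g1=1, g2=1, g3=1, g4=0, giving Y=0. Observed 1.
Test 1: faults giving observed 1 are {g1 stuck-at-0, g2 stuck-at-0, g4 stuck-at-1}.
Test 2 (x1=0, x2=1, x3=0): fault-free g0=0, g1=1, g2=1, g3=1, g4=0 → 0; observed 0. Eliminates g2 stuck-at-0, g4 stuck-at-1.
Only g1 stuck-at-0 is consistent with every test.

g1 stuck-at-0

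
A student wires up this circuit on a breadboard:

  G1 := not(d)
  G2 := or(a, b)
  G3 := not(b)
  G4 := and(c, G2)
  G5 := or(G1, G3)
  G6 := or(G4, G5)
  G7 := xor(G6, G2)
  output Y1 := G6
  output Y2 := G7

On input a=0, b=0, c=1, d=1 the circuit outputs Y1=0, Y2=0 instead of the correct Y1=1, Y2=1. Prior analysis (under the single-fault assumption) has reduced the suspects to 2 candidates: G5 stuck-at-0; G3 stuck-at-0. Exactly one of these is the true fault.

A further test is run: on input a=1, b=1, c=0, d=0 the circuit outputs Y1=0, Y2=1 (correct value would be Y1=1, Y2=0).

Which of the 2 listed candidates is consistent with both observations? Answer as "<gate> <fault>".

Evaluate each candidate on input a=1, b=1, c=0, d=0:
  G5 stuck-at-0: G1=1, G2=1, G3=0, G4=0, G5=0 [stuck-at-0], G6=0, G7=1 → Y1=0, Y2=1 — matches
  G3 stuck-at-0: G1=1, G2=1, G3=0 [stuck-at-0], G4=0, G5=1, G6=1, G7=0 → Y1=1, Y2=0 — eliminated
Only G5 stuck-at-0 reproduces the observed Y1=0, Y2=1.

G5 stuck-at-0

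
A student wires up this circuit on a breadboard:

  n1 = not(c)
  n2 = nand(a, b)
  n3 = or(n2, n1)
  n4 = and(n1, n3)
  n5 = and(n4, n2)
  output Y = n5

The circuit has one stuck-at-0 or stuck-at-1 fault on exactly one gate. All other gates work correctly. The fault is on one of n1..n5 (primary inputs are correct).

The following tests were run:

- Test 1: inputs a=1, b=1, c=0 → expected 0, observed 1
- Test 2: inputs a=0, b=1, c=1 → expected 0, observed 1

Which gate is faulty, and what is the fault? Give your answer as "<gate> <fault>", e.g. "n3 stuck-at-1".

Fault-free values for test 1 (a=1, b=1, c=0): n1=1, n2=0, n3=1, n4=1, n5=0, giving Y=0. Observed 1.
Test 1: faults giving observed 1 are {n2 stuck-at-1, n5 stuck-at-1}.
Test 2 (a=0, b=1, c=1): fault-free n1=0, n2=1, n3=1, n4=0, n5=0 → 0; observed 1. Eliminates n2 stuck-at-1.
Only n5 stuck-at-1 is consistent with every test.

n5 stuck-at-1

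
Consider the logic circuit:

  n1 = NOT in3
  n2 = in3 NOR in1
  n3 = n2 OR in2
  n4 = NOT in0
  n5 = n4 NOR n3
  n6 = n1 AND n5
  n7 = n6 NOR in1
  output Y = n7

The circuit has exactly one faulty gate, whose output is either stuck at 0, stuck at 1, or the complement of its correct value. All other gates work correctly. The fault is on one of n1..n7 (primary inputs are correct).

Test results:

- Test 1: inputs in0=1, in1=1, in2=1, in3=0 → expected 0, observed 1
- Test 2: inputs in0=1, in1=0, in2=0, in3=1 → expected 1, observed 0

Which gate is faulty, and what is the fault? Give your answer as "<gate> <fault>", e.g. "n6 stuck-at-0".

n7 inverted output

Fault-free values for test 1 (in0=1, in1=1, in2=1, in3=0): n1=1, n2=0, n3=1, n4=0, n5=0, n6=0, n7=0, giving Y=0. Observed 1.
Test 1: faults giving observed 1 are {n7 stuck-at-1, n7 inverted output}.
Test 2 (in0=1, in1=0, in2=0, in3=1): fault-free n1=0, n2=0, n3=0, n4=0, n5=1, n6=0, n7=1 → 1; observed 0. Eliminates n7 stuck-at-1.
Only n7 inverted output is consistent with every test.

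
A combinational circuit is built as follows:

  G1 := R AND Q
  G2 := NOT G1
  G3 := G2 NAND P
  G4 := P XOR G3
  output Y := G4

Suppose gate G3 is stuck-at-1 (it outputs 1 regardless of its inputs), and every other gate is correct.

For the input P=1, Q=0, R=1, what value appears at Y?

0

Propagate with G3 forced: G1=0, G2=1, G3=1 [stuck-at-1], G4=0.
So Y = 0. (Without the fault it would be 1.)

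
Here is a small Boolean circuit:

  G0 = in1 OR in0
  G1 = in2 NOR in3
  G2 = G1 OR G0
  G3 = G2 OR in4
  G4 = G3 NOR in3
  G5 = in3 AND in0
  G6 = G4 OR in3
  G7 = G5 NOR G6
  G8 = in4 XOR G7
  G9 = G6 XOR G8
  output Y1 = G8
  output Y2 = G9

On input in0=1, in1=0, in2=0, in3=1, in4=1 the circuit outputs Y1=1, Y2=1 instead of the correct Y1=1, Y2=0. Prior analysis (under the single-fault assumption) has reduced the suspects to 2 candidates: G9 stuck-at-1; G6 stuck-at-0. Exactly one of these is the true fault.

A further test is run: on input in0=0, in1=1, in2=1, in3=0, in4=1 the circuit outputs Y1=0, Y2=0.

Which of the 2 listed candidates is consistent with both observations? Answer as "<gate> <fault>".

G6 stuck-at-0

Evaluate each candidate on input in0=0, in1=1, in2=1, in3=0, in4=1:
  G9 stuck-at-1: G0=1, G1=0, G2=1, G3=1, G4=0, G5=0, G6=0, G7=1, G8=0, G9=1 [stuck-at-1] → Y1=0, Y2=1 — eliminated
  G6 stuck-at-0: G0=1, G1=0, G2=1, G3=1, G4=0, G5=0, G6=0 [stuck-at-0], G7=1, G8=0, G9=0 → Y1=0, Y2=0 — matches
Only G6 stuck-at-0 reproduces the observed Y1=0, Y2=0.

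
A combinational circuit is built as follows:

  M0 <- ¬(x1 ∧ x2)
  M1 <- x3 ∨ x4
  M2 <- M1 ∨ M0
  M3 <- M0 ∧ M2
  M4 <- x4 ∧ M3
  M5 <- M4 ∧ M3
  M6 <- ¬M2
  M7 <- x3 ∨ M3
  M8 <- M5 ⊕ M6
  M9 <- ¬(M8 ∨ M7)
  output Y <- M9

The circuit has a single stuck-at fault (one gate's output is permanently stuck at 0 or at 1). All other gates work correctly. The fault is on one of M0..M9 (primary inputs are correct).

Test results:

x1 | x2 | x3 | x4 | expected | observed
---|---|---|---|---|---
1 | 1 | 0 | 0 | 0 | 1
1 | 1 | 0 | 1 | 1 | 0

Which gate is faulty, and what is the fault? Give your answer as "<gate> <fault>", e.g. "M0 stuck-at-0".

Fault-free values for test 1 (x1=1, x2=1, x3=0, x4=0): M0=0, M1=0, M2=0, M3=0, M4=0, M5=0, M6=1, M7=0, M8=1, M9=0, giving Y=0. Observed 1.
Test 1: faults giving observed 1 are {M1 stuck-at-1, M2 stuck-at-1, M5 stuck-at-1, M6 stuck-at-0, M8 stuck-at-0, M9 stuck-at-1}.
Test 2 (x1=1, x2=1, x3=0, x4=1): fault-free M0=0, M1=1, M2=1, M3=0, M4=0, M5=0, M6=0, M7=0, M8=0, M9=1 → 1; observed 0. Eliminates M1 stuck-at-1, M2 stuck-at-1, M6 stuck-at-0, M8 stuck-at-0, M9 stuck-at-1.
Only M5 stuck-at-1 is consistent with every test.

M5 stuck-at-1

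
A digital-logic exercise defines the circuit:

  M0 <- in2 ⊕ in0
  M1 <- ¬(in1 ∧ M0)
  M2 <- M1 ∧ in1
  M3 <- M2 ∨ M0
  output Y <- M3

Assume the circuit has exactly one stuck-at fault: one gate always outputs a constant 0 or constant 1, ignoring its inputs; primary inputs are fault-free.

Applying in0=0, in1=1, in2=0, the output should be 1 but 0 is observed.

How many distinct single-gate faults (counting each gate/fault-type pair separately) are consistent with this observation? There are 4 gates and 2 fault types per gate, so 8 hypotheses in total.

3

Fault-free: M0=0, M1=1, M2=1, M3=1 → 1. Observed 0.
  M0 stuck-at-0: output 1 ✗
  M0 stuck-at-1: output 1 ✗
  M1 stuck-at-0: output 0 ✓
  M1 stuck-at-1: output 1 ✗
  M2 stuck-at-0: output 0 ✓
  M2 stuck-at-1: output 1 ✗
  M3 stuck-at-0: output 0 ✓
  M3 stuck-at-1: output 1 ✗
Consistent faults: {M1 stuck-at-0, M2 stuck-at-0, M3 stuck-at-0} — 3 in all.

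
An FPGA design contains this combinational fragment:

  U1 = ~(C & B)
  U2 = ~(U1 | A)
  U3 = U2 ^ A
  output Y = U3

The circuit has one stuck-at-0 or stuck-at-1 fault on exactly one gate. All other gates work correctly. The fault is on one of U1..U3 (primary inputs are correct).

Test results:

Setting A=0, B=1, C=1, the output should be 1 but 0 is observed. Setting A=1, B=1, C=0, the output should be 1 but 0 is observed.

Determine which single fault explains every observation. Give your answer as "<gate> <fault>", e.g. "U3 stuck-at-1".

Fault-free values for test 1 (A=0, B=1, C=1): U1=0, U2=1, U3=1, giving Y=1. Observed 0.
Test 1: faults giving observed 0 are {U1 stuck-at-1, U2 stuck-at-0, U3 stuck-at-0}.
Test 2 (A=1, B=1, C=0): fault-free U1=1, U2=0, U3=1 → 1; observed 0. Eliminates U1 stuck-at-1, U2 stuck-at-0.
Only U3 stuck-at-0 is consistent with every test.

U3 stuck-at-0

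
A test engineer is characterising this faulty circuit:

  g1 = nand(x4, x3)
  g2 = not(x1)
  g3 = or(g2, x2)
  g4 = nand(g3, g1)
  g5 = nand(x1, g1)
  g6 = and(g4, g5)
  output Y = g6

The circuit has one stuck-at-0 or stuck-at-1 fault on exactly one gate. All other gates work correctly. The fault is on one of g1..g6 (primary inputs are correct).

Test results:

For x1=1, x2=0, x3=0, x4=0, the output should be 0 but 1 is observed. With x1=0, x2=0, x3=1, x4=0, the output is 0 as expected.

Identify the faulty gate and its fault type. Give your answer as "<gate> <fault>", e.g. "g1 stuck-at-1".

Fault-free values for test 1 (x1=1, x2=0, x3=0, x4=0): g1=1, g2=0, g3=0, g4=1, g5=0, g6=0, giving Y=0. Observed 1.
Test 1: faults giving observed 1 are {g1 stuck-at-0, g5 stuck-at-1, g6 stuck-at-1}.
Test 2 (x1=0, x2=0, x3=1, x4=0): fault-free g1=1, g2=1, g3=1, g4=0, g5=1, g6=0 → 0; observed 0. Eliminates g1 stuck-at-0, g6 stuck-at-1.
Only g5 stuck-at-1 is consistent with every test.

g5 stuck-at-1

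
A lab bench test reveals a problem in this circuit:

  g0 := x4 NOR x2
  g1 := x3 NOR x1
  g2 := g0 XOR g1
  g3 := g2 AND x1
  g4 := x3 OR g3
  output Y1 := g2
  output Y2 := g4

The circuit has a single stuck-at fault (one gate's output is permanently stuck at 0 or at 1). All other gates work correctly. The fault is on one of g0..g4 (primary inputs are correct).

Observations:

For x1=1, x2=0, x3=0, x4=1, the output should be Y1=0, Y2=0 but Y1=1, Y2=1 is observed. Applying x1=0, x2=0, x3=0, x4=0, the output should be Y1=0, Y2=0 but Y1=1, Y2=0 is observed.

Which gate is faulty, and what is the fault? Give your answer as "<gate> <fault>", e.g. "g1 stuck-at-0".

g2 stuck-at-1

Fault-free values for test 1 (x1=1, x2=0, x3=0, x4=1): g0=0, g1=0, g2=0, g3=0, g4=0, giving Y1=0, Y2=0. Observed Y1=1, Y2=1.
Test 1: faults giving observed Y1=1, Y2=1 are {g0 stuck-at-1, g1 stuck-at-1, g2 stuck-at-1}.
Test 2 (x1=0, x2=0, x3=0, x4=0): fault-free g0=1, g1=1, g2=0, g3=0, g4=0 → Y1=0, Y2=0; observed Y1=1, Y2=0. Eliminates g0 stuck-at-1, g1 stuck-at-1.
Only g2 stuck-at-1 is consistent with every test.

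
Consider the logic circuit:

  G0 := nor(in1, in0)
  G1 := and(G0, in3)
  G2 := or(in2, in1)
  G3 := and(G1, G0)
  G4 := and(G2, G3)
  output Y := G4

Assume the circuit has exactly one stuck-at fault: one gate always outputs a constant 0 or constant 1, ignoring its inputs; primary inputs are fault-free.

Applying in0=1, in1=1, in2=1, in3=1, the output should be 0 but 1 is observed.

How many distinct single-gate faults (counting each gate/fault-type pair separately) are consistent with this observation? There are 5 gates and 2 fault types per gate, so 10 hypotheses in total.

Fault-free: G0=0, G1=0, G2=1, G3=0, G4=0 → 0. Observed 1.
  G0 stuck-at-0: output 0 ✗
  G0 stuck-at-1: output 1 ✓
  G1 stuck-at-0: output 0 ✗
  G1 stuck-at-1: output 0 ✗
  G2 stuck-at-0: output 0 ✗
  G2 stuck-at-1: output 0 ✗
  G3 stuck-at-0: output 0 ✗
  G3 stuck-at-1: output 1 ✓
  G4 stuck-at-0: output 0 ✗
  G4 stuck-at-1: output 1 ✓
Consistent faults: {G0 stuck-at-1, G3 stuck-at-1, G4 stuck-at-1} — 3 in all.

3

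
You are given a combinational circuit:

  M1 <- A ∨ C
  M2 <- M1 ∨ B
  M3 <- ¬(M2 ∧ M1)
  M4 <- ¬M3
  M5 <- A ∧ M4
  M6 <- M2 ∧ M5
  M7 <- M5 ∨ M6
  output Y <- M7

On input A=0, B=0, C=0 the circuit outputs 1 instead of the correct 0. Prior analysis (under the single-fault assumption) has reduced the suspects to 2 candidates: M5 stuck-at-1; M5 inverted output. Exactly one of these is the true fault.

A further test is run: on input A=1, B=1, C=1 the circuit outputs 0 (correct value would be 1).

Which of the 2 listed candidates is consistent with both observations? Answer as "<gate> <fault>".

M5 inverted output

Evaluate each candidate on input A=1, B=1, C=1:
  M5 stuck-at-1: M1=1, M2=1, M3=0, M4=1, M5=1 [stuck-at-1], M6=1, M7=1 → 1 — eliminated
  M5 inverted output: M1=1, M2=1, M3=0, M4=1, M5=0 [inverted output], M6=0, M7=0 → 0 — matches
Only M5 inverted output reproduces the observed 0.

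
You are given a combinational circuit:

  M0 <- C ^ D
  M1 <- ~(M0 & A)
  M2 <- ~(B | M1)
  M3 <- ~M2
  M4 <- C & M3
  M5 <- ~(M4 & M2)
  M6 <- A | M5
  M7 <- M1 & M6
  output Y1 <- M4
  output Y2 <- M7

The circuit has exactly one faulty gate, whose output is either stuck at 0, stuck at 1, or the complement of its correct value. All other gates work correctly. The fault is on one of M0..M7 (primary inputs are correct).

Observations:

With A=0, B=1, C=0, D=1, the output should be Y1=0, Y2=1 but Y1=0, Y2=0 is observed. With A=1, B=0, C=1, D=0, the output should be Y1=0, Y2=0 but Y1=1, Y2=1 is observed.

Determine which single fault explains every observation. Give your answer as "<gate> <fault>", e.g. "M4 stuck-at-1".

Fault-free values for test 1 (A=0, B=1, C=0, D=1): M0=1, M1=1, M2=0, M3=1, M4=0, M5=1, M6=1, M7=1, giving Y1=0, Y2=1. Observed Y1=0, Y2=0.
Test 1: faults giving observed Y1=0, Y2=0 are {M1 stuck-at-0, M1 inverted output, M5 stuck-at-0, M5 inverted output, M6 stuck-at-0, M6 inverted output, M7 stuck-at-0, M7 inverted output}.
Test 2 (A=1, B=0, C=1, D=0): fault-free M0=1, M1=0, M2=1, M3=0, M4=0, M5=1, M6=1, M7=0 → Y1=0, Y2=0; observed Y1=1, Y2=1. Eliminates M1 stuck-at-0, M5 stuck-at-0, M5 inverted output, M6 stuck-at-0, M6 inverted output, M7 stuck-at-0, M7 inverted output.
Only M1 inverted output is consistent with every test.

M1 inverted output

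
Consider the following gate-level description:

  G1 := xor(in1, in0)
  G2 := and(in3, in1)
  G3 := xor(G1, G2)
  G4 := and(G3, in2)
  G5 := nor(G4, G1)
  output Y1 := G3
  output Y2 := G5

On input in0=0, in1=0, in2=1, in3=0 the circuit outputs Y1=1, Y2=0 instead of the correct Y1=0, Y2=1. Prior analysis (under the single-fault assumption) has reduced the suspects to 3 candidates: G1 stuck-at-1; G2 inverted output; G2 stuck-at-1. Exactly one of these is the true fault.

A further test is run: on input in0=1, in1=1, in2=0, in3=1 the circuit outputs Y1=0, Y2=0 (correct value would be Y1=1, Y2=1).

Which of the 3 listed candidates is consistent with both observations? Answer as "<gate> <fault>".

G1 stuck-at-1

Evaluate each candidate on input in0=1, in1=1, in2=0, in3=1:
  G1 stuck-at-1: G1=1 [stuck-at-1], G2=1, G3=0, G4=0, G5=0 → Y1=0, Y2=0 — matches
  G2 inverted output: G1=0, G2=0 [inverted output], G3=0, G4=0, G5=1 → Y1=0, Y2=1 — eliminated
  G2 stuck-at-1: G1=0, G2=1 [stuck-at-1], G3=1, G4=0, G5=1 → Y1=1, Y2=1 — eliminated
Only G1 stuck-at-1 reproduces the observed Y1=0, Y2=0.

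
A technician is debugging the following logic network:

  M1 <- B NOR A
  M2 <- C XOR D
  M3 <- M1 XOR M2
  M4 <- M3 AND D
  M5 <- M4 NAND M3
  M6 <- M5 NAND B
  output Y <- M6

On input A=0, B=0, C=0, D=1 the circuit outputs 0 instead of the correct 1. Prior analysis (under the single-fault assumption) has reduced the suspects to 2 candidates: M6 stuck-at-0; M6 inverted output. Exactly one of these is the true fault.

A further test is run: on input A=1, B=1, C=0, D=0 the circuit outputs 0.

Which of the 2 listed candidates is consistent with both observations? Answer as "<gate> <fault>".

M6 stuck-at-0

Evaluate each candidate on input A=1, B=1, C=0, D=0:
  M6 stuck-at-0: M1=0, M2=0, M3=0, M4=0, M5=1, M6=0 [stuck-at-0] → 0 — matches
  M6 inverted output: M1=0, M2=0, M3=0, M4=0, M5=1, M6=1 [inverted output] → 1 — eliminated
Only M6 stuck-at-0 reproduces the observed 0.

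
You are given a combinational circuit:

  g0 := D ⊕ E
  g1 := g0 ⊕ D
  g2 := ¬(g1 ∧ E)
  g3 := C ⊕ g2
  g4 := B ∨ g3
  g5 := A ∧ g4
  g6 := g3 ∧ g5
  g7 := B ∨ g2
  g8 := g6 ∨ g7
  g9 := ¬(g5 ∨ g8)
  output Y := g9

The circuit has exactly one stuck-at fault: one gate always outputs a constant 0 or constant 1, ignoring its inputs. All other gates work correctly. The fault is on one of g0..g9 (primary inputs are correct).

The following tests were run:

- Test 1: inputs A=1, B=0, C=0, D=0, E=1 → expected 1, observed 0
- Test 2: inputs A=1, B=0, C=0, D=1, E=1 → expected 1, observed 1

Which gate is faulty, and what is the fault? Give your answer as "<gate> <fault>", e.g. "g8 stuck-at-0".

Fault-free values for test 1 (A=1, B=0, C=0, D=0, E=1): g0=1, g1=1, g2=0, g3=0, g4=0, g5=0, g6=0, g7=0, g8=0, g9=1, giving Y=1. Observed 0.
Test 1: faults giving observed 0 are {g0 stuck-at-0, g1 stuck-at-0, g2 stuck-at-1, g3 stuck-at-1, g4 stuck-at-1, g5 stuck-at-1, g6 stuck-at-1, g7 stuck-at-1, g8 stuck-at-1, g9 stuck-at-0}.
Test 2 (A=1, B=0, C=0, D=1, E=1): fault-free g0=0, g1=1, g2=0, g3=0, g4=0, g5=0, g6=0, g7=0, g8=0, g9=1 → 1; observed 1. Eliminates g1 stuck-at-0, g2 stuck-at-1, g3 stuck-at-1, g4 stuck-at-1, g5 stuck-at-1, g6 stuck-at-1, g7 stuck-at-1, g8 stuck-at-1, g9 stuck-at-0.
Only g0 stuck-at-0 is consistent with every test.

g0 stuck-at-0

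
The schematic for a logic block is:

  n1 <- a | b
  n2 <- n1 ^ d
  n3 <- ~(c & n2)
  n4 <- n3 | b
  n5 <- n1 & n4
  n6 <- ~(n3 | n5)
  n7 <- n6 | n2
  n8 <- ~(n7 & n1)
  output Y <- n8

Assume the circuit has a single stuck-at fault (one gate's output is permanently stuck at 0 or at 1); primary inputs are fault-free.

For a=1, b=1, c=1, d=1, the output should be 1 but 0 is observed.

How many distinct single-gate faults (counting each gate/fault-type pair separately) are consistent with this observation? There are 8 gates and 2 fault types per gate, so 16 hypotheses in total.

4

Fault-free: n1=1, n2=0, n3=1, n4=1, n5=1, n6=0, n7=0, n8=1 → 1. Observed 0.
  n1: none of the 2 fault types match ✗
  n2: stuck-at-1 ✓; others ✗
  n3: none of the 2 fault types match ✗
  n4: none of the 2 fault types match ✗
  n5: none of the 2 fault types match ✗
  n6: stuck-at-1 ✓; others ✗
  n7: stuck-at-1 ✓; others ✗
  n8: stuck-at-0 ✓; others ✗
Consistent faults: {n2 stuck-at-1, n6 stuck-at-1, n7 stuck-at-1, n8 stuck-at-0} — 4 in all.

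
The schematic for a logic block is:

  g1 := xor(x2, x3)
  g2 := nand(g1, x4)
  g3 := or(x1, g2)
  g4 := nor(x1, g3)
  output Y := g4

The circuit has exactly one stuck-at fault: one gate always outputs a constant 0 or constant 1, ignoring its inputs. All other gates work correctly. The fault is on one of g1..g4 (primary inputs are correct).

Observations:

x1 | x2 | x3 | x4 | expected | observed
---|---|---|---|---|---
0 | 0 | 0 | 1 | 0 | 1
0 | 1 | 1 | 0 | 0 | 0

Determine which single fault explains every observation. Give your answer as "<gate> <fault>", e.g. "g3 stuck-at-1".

Fault-free values for test 1 (x1=0, x2=0, x3=0, x4=1): g1=0, g2=1, g3=1, g4=0, giving Y=0. Observed 1.
Test 1: faults giving observed 1 are {g1 stuck-at-1, g2 stuck-at-0, g3 stuck-at-0, g4 stuck-at-1}.
Test 2 (x1=0, x2=1, x3=1, x4=0): fault-free g1=0, g2=1, g3=1, g4=0 → 0; observed 0. Eliminates g2 stuck-at-0, g3 stuck-at-0, g4 stuck-at-1.
Only g1 stuck-at-1 is consistent with every test.

g1 stuck-at-1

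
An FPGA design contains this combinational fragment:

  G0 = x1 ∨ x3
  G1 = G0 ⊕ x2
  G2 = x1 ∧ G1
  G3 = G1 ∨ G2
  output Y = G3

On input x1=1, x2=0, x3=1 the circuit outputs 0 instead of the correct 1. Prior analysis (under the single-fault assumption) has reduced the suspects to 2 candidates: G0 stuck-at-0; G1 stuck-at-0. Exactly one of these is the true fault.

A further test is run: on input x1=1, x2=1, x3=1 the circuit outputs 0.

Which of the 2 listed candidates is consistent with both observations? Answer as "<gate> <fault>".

G1 stuck-at-0

Evaluate each candidate on input x1=1, x2=1, x3=1:
  G0 stuck-at-0: G0=0 [stuck-at-0], G1=1, G2=1, G3=1 → 1 — eliminated
  G1 stuck-at-0: G0=1, G1=0 [stuck-at-0], G2=0, G3=0 → 0 — matches
Only G1 stuck-at-0 reproduces the observed 0.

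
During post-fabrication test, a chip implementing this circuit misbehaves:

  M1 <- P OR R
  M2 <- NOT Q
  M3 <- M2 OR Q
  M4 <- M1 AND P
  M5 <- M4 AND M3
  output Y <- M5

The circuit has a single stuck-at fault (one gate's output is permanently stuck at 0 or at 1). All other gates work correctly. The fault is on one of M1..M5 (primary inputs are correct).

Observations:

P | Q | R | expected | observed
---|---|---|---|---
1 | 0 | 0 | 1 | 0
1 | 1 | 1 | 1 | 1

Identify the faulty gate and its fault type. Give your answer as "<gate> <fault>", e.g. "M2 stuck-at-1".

M2 stuck-at-0

Fault-free values for test 1 (P=1, Q=0, R=0): M1=1, M2=1, M3=1, M4=1, M5=1, giving Y=1. Observed 0.
Test 1: faults giving observed 0 are {M1 stuck-at-0, M2 stuck-at-0, M3 stuck-at-0, M4 stuck-at-0, M5 stuck-at-0}.
Test 2 (P=1, Q=1, R=1): fault-free M1=1, M2=0, M3=1, M4=1, M5=1 → 1; observed 1. Eliminates M1 stuck-at-0, M3 stuck-at-0, M4 stuck-at-0, M5 stuck-at-0.
Only M2 stuck-at-0 is consistent with every test.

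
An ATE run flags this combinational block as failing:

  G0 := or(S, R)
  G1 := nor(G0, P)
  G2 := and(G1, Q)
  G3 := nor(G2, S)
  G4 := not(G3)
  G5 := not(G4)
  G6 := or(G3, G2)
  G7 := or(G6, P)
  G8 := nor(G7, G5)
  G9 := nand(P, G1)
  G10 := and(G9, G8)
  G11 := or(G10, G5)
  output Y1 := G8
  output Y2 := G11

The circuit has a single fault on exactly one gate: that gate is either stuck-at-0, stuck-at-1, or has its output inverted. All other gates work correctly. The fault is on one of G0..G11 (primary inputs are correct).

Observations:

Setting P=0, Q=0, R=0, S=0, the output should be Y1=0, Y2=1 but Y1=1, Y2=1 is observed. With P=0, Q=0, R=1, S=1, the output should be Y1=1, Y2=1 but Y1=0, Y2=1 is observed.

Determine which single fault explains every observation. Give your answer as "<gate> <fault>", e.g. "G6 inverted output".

Fault-free values for test 1 (P=0, Q=0, R=0, S=0): G0=0, G1=1, G2=0, G3=1, G4=0, G5=1, G6=1, G7=1, G8=0, G9=1, G10=0, G11=1, giving Y1=0, Y2=1. Observed Y1=1, Y2=1.
Test 1: faults giving observed Y1=1, Y2=1 are {G3 stuck-at-0, G3 inverted output, G8 stuck-at-1, G8 inverted output}.
Test 2 (P=0, Q=0, R=1, S=1): fault-free G0=1, G1=0, G2=0, G3=0, G4=1, G5=0, G6=0, G7=0, G8=1, G9=1, G10=1, G11=1 → Y1=1, Y2=1; observed Y1=0, Y2=1. Eliminates G3 stuck-at-0, G8 stuck-at-1, G8 inverted output.
Only G3 inverted output is consistent with every test.

G3 inverted output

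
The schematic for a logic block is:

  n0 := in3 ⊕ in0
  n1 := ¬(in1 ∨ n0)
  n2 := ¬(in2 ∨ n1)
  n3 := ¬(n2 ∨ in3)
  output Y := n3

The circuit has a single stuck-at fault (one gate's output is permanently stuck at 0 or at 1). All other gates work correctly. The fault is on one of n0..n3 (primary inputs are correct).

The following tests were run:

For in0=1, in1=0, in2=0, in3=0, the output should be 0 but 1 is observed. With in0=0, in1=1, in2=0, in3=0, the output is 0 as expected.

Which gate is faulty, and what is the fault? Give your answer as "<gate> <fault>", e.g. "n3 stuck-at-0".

Fault-free values for test 1 (in0=1, in1=0, in2=0, in3=0): n0=1, n1=0, n2=1, n3=0, giving Y=0. Observed 1.
Test 1: faults giving observed 1 are {n0 stuck-at-0, n1 stuck-at-1, n2 stuck-at-0, n3 stuck-at-1}.
Test 2 (in0=0, in1=1, in2=0, in3=0): fault-free n0=0, n1=0, n2=1, n3=0 → 0; observed 0. Eliminates n1 stuck-at-1, n2 stuck-at-0, n3 stuck-at-1.
Only n0 stuck-at-0 is consistent with every test.

n0 stuck-at-0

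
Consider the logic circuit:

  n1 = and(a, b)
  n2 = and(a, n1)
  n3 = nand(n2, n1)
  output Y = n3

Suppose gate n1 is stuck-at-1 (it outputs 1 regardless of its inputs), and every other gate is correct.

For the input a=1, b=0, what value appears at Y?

0

Propagate with n1 forced: n1=1 [stuck-at-1], n2=1, n3=0.
So Y = 0. (Without the fault it would be 1.)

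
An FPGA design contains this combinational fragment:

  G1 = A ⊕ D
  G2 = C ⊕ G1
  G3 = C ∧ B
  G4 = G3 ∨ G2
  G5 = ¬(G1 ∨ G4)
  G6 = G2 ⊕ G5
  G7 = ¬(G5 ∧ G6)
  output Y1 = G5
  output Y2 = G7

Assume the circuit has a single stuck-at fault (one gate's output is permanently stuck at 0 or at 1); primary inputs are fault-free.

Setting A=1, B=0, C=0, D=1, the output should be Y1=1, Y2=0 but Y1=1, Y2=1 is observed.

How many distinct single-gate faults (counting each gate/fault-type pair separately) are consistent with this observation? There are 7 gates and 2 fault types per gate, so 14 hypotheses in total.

Fault-free: G1=0, G2=0, G3=0, G4=0, G5=1, G6=1, G7=0 → Y1=1, Y2=0. Observed Y1=1, Y2=1.
  G1 stuck-at-0: output Y1=1, Y2=0 ✗
  G1 stuck-at-1: output Y1=0, Y2=1 ✗
  G2 stuck-at-0: output Y1=1, Y2=0 ✗
  G2 stuck-at-1: output Y1=0, Y2=1 ✗
  G3 stuck-at-0: output Y1=1, Y2=0 ✗
  G3 stuck-at-1: output Y1=0, Y2=1 ✗
  G4 stuck-at-0: output Y1=1, Y2=0 ✗
  G4 stuck-at-1: output Y1=0, Y2=1 ✗
  G5 stuck-at-0: output Y1=0, Y2=1 ✗
  G5 stuck-at-1: output Y1=1, Y2=0 ✗
  G6 stuck-at-0: output Y1=1, Y2=1 ✓
  G6 stuck-at-1: output Y1=1, Y2=0 ✗
  G7 stuck-at-0: output Y1=1, Y2=0 ✗
  G7 stuck-at-1: output Y1=1, Y2=1 ✓
Consistent faults: {G6 stuck-at-0, G7 stuck-at-1} — 2 in all.

2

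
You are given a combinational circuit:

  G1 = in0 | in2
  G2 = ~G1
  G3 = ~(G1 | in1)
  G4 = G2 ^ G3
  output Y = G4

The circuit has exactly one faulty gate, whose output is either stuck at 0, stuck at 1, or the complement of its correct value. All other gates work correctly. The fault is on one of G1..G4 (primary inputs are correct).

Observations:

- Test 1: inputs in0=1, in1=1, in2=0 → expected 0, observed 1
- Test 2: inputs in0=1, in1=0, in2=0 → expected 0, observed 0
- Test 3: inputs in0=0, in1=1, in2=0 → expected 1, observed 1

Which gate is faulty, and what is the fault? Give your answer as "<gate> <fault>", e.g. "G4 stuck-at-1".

Fault-free values for test 1 (in0=1, in1=1, in2=0): G1=1, G2=0, G3=0, G4=0, giving Y=0. Observed 1.
Test 1: faults giving observed 1 are {G1 stuck-at-0, G1 inverted output, G2 stuck-at-1, G2 inverted output, G3 stuck-at-1, G3 inverted output, G4 stuck-at-1, G4 inverted output}.
Test 2 (in0=1, in1=0, in2=0): fault-free G1=1, G2=0, G3=0, G4=0 → 0; observed 0. Eliminates G2 stuck-at-1, G2 inverted output, G3 stuck-at-1, G3 inverted output, G4 stuck-at-1, G4 inverted output.
Test 3 (in0=0, in1=1, in2=0): fault-free G1=0, G2=1, G3=0, G4=1 → 1; observed 1. Eliminates G1 inverted output.
Only G1 stuck-at-0 is consistent with every test.

G1 stuck-at-0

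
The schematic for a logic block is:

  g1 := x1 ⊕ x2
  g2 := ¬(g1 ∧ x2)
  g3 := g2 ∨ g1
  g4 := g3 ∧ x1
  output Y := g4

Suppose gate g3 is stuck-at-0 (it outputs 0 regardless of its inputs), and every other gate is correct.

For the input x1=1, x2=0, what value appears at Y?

0

Propagate with g3 forced: g1=1, g2=1, g3=0 [stuck-at-0], g4=0.
So Y = 0. (Without the fault it would be 1.)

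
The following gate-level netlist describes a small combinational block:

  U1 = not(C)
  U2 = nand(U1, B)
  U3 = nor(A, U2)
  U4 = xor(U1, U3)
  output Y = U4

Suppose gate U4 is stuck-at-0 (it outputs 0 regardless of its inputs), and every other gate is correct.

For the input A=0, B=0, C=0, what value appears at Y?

Propagate with U4 forced: U1=1, U2=1, U3=0, U4=0 [stuck-at-0].
So Y = 0. (Without the fault it would be 1.)

0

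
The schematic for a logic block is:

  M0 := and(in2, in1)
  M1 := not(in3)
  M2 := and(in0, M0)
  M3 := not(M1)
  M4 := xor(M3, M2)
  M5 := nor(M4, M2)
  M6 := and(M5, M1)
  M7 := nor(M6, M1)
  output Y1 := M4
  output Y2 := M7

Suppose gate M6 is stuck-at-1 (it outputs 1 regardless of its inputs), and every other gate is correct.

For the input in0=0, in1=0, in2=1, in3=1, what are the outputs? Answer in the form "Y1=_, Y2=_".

Y1=1, Y2=0

Propagate with M6 forced: M0=0, M1=0, M2=0, M3=1, M4=1, M5=0, M6=1 [stuck-at-1], M7=0.
So the outputs are Y1=1, Y2=0. (Without the fault they would be Y1=1, Y2=1.)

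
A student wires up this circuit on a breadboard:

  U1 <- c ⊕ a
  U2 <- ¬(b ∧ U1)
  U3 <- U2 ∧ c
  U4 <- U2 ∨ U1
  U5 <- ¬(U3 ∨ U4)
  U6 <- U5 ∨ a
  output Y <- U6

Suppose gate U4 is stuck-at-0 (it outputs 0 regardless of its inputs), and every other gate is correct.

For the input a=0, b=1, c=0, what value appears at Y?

1

Propagate with U4 forced: U1=0, U2=1, U3=0, U4=0 [stuck-at-0], U5=1, U6=1.
So Y = 1. (Without the fault it would be 0.)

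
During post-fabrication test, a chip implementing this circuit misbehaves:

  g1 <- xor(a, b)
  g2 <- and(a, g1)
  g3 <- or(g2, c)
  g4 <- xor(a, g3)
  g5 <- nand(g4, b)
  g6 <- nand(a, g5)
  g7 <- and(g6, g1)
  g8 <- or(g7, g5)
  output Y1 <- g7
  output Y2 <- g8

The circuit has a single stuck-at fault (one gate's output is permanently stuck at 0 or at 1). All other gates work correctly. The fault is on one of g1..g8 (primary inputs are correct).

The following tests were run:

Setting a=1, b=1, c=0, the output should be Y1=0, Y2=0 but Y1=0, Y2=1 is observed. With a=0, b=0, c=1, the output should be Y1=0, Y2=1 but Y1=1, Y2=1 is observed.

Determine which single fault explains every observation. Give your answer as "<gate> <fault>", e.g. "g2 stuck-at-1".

Fault-free values for test 1 (a=1, b=1, c=0): g1=0, g2=0, g3=0, g4=1, g5=0, g6=1, g7=0, g8=0, giving Y1=0, Y2=0. Observed Y1=0, Y2=1.
Test 1: faults giving observed Y1=0, Y2=1 are {g1 stuck-at-1, g2 stuck-at-1, g3 stuck-at-1, g4 stuck-at-0, g5 stuck-at-1, g8 stuck-at-1}.
Test 2 (a=0, b=0, c=1): fault-free g1=0, g2=0, g3=1, g4=1, g5=1, g6=1, g7=0, g8=1 → Y1=0, Y2=1; observed Y1=1, Y2=1. Eliminates g2 stuck-at-1, g3 stuck-at-1, g4 stuck-at-0, g5 stuck-at-1, g8 stuck-at-1.
Only g1 stuck-at-1 is consistent with every test.

g1 stuck-at-1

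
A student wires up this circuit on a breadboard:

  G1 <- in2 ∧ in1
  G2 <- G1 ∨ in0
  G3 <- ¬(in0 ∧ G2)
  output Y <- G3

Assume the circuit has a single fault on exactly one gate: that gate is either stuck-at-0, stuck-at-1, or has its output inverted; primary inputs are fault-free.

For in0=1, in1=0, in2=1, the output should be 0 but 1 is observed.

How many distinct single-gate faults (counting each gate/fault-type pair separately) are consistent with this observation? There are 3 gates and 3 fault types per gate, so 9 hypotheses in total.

Fault-free: G1=0, G2=1, G3=0 → 0. Observed 1.
  G1 stuck-at-0: output 0 ✗
  G1 stuck-at-1: output 0 ✗
  G1 inverted output: output 0 ✗
  G2 stuck-at-0: output 1 ✓
  G2 stuck-at-1: output 0 ✗
  G2 inverted output: output 1 ✓
  G3 stuck-at-0: output 0 ✗
  G3 stuck-at-1: output 1 ✓
  G3 inverted output: output 1 ✓
Consistent faults: {G2 stuck-at-0, G2 inverted output, G3 stuck-at-1, G3 inverted output} — 4 in all.

4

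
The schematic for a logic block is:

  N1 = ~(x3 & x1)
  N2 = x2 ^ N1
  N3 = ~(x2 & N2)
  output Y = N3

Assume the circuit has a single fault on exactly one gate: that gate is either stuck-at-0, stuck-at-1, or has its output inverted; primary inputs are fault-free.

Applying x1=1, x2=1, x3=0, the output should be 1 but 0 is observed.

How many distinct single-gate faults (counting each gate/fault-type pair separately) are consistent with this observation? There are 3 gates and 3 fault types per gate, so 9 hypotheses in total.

Fault-free: N1=1, N2=0, N3=1 → 1. Observed 0.
  N1 stuck-at-0: output 0 ✓
  N1 stuck-at-1: output 1 ✗
  N1 inverted output: output 0 ✓
  N2 stuck-at-0: output 1 ✗
  N2 stuck-at-1: output 0 ✓
  N2 inverted output: output 0 ✓
  N3 stuck-at-0: output 0 ✓
  N3 stuck-at-1: output 1 ✗
  N3 inverted output: output 0 ✓
Consistent faults: {N1 stuck-at-0, N1 inverted output, N2 stuck-at-1, N2 inverted output, N3 stuck-at-0, N3 inverted output} — 6 in all.

6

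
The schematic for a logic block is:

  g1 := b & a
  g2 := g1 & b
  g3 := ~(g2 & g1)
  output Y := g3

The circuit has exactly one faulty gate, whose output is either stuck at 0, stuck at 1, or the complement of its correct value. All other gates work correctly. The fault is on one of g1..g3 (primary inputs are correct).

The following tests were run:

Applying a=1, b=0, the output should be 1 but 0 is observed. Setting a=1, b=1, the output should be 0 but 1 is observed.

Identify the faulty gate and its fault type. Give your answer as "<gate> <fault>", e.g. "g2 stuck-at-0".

g3 inverted output

Fault-free values for test 1 (a=1, b=0): g1=0, g2=0, g3=1, giving Y=1. Observed 0.
Test 1: faults giving observed 0 are {g3 stuck-at-0, g3 inverted output}.
Test 2 (a=1, b=1): fault-free g1=1, g2=1, g3=0 → 0; observed 1. Eliminates g3 stuck-at-0.
Only g3 inverted output is consistent with every test.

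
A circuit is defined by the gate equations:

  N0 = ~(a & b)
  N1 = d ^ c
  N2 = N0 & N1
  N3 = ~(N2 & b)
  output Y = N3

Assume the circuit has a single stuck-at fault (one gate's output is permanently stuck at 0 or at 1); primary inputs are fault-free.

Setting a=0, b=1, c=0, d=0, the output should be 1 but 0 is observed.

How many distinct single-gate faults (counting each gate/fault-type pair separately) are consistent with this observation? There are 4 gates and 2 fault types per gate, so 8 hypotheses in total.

Fault-free: N0=1, N1=0, N2=0, N3=1 → 1. Observed 0.
  N0 stuck-at-0: output 1 ✗
  N0 stuck-at-1: output 1 ✗
  N1 stuck-at-0: output 1 ✗
  N1 stuck-at-1: output 0 ✓
  N2 stuck-at-0: output 1 ✗
  N2 stuck-at-1: output 0 ✓
  N3 stuck-at-0: output 0 ✓
  N3 stuck-at-1: output 1 ✗
Consistent faults: {N1 stuck-at-1, N2 stuck-at-1, N3 stuck-at-0} — 3 in all.

3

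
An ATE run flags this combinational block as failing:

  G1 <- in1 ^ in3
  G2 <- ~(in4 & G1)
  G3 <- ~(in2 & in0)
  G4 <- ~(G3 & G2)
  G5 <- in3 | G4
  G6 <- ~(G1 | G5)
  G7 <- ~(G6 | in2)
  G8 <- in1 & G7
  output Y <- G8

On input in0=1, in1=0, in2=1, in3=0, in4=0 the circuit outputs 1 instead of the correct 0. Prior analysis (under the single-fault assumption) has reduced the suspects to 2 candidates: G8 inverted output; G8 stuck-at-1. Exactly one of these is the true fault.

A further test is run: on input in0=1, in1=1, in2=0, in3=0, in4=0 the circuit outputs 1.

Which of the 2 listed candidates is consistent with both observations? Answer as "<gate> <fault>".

Evaluate each candidate on input in0=1, in1=1, in2=0, in3=0, in4=0:
  G8 inverted output: G1=1, G2=1, G3=1, G4=0, G5=0, G6=0, G7=1, G8=0 [inverted output] → 0 — eliminated
  G8 stuck-at-1: G1=1, G2=1, G3=1, G4=0, G5=0, G6=0, G7=1, G8=1 [stuck-at-1] → 1 — matches
Only G8 stuck-at-1 reproduces the observed 1.

G8 stuck-at-1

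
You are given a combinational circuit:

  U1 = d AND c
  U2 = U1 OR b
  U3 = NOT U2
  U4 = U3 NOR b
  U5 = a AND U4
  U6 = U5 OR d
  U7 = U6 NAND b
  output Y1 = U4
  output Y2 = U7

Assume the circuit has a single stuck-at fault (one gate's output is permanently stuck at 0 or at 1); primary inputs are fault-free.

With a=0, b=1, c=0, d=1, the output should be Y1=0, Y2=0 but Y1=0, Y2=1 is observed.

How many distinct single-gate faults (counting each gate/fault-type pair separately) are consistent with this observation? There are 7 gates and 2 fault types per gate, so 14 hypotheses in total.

2

Fault-free: U1=0, U2=1, U3=0, U4=0, U5=0, U6=1, U7=0 → Y1=0, Y2=0. Observed Y1=0, Y2=1.
  U1 stuck-at-0: output Y1=0, Y2=0 ✗
  U1 stuck-at-1: output Y1=0, Y2=0 ✗
  U2 stuck-at-0: output Y1=0, Y2=0 ✗
  U2 stuck-at-1: output Y1=0, Y2=0 ✗
  U3 stuck-at-0: output Y1=0, Y2=0 ✗
  U3 stuck-at-1: output Y1=0, Y2=0 ✗
  U4 stuck-at-0: output Y1=0, Y2=0 ✗
  U4 stuck-at-1: output Y1=1, Y2=0 ✗
  U5 stuck-at-0: output Y1=0, Y2=0 ✗
  U5 stuck-at-1: output Y1=0, Y2=0 ✗
  U6 stuck-at-0: output Y1=0, Y2=1 ✓
  U6 stuck-at-1: output Y1=0, Y2=0 ✗
  U7 stuck-at-0: output Y1=0, Y2=0 ✗
  U7 stuck-at-1: output Y1=0, Y2=1 ✓
Consistent faults: {U6 stuck-at-0, U7 stuck-at-1} — 2 in all.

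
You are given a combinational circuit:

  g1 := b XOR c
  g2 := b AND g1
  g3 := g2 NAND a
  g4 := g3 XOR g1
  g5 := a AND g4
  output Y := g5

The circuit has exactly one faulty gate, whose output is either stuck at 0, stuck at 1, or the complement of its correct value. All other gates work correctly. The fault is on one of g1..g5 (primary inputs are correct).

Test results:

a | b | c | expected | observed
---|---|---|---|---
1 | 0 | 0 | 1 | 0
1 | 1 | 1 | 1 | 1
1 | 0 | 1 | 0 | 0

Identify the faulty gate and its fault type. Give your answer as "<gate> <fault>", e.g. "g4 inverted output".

g1 stuck-at-1

Fault-free values for test 1 (a=1, b=0, c=0): g1=0, g2=0, g3=1, g4=1, g5=1, giving Y=1. Observed 0.
Test 1: faults giving observed 0 are {g1 stuck-at-1, g1 inverted output, g2 stuck-at-1, g2 inverted output, g3 stuck-at-0, g3 inverted output, g4 stuck-at-0, g4 inverted output, g5 stuck-at-0, g5 inverted output}.
Test 2 (a=1, b=1, c=1): fault-free g1=0, g2=0, g3=1, g4=1, g5=1 → 1; observed 1. Eliminates g2 stuck-at-1, g2 inverted output, g3 stuck-at-0, g3 inverted output, g4 stuck-at-0, g4 inverted output, g5 stuck-at-0, g5 inverted output.
Test 3 (a=1, b=0, c=1): fault-free g1=1, g2=0, g3=1, g4=0, g5=0 → 0; observed 0. Eliminates g1 inverted output.
Only g1 stuck-at-1 is consistent with every test.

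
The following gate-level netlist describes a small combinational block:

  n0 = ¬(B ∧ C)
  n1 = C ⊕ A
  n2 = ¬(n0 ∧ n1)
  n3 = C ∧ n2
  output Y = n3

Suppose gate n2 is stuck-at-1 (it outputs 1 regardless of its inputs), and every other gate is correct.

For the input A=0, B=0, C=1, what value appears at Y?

1

Propagate with n2 forced: n0=1, n1=1, n2=1 [stuck-at-1], n3=1.
So Y = 1. (Without the fault it would be 0.)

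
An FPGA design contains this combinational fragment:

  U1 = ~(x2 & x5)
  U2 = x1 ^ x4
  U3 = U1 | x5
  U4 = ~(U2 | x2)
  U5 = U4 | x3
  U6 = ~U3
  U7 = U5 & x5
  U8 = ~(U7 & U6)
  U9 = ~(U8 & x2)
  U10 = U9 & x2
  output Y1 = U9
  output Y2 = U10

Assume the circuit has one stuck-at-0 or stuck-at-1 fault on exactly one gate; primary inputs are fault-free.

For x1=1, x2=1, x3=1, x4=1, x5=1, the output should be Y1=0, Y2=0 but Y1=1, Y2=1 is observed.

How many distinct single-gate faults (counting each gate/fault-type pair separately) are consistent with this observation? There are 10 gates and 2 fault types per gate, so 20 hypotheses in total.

4

Fault-free: U1=0, U2=0, U3=1, U4=0, U5=1, U6=0, U7=1, U8=1, U9=0, U10=0 → Y1=0, Y2=0. Observed Y1=1, Y2=1.
  U1: none of the 2 fault types match ✗
  U2: none of the 2 fault types match ✗
  U3: stuck-at-0 ✓; others ✗
  U4: none of the 2 fault types match ✗
  U5: none of the 2 fault types match ✗
  U6: stuck-at-1 ✓; others ✗
  U7: none of the 2 fault types match ✗
  U8: stuck-at-0 ✓; others ✗
  U9: stuck-at-1 ✓; others ✗
  U10: none of the 2 fault types match ✗
Consistent faults: {U3 stuck-at-0, U6 stuck-at-1, U8 stuck-at-0, U9 stuck-at-1} — 4 in all.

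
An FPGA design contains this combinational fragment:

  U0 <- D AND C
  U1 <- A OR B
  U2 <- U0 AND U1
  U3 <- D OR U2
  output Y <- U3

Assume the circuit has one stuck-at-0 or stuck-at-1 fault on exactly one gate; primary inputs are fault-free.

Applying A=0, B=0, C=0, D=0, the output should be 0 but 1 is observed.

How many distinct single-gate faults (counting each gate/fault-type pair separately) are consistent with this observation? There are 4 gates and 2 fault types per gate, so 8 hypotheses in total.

2

Fault-free: U0=0, U1=0, U2=0, U3=0 → 0. Observed 1.
  U0 stuck-at-0: output 0 ✗
  U0 stuck-at-1: output 0 ✗
  U1 stuck-at-0: output 0 ✗
  U1 stuck-at-1: output 0 ✗
  U2 stuck-at-0: output 0 ✗
  U2 stuck-at-1: output 1 ✓
  U3 stuck-at-0: output 0 ✗
  U3 stuck-at-1: output 1 ✓
Consistent faults: {U2 stuck-at-1, U3 stuck-at-1} — 2 in all.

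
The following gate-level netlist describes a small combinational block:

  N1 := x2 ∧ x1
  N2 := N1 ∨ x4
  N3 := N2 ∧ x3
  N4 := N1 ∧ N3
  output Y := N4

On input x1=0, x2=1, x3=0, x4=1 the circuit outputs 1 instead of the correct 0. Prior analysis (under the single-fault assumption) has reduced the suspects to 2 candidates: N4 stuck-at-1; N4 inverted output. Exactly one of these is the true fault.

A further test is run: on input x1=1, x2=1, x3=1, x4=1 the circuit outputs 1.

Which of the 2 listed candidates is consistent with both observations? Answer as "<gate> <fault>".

Evaluate each candidate on input x1=1, x2=1, x3=1, x4=1:
  N4 stuck-at-1: N1=1, N2=1, N3=1, N4=1 [stuck-at-1] → 1 — matches
  N4 inverted output: N1=1, N2=1, N3=1, N4=0 [inverted output] → 0 — eliminated
Only N4 stuck-at-1 reproduces the observed 1.

N4 stuck-at-1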